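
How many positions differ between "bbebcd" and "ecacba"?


Comparing "bbebcd" and "ecacba" position by position:
  Position 0: 'b' vs 'e' => DIFFER
  Position 1: 'b' vs 'c' => DIFFER
  Position 2: 'e' vs 'a' => DIFFER
  Position 3: 'b' vs 'c' => DIFFER
  Position 4: 'c' vs 'b' => DIFFER
  Position 5: 'd' vs 'a' => DIFFER
Positions that differ: 6

6


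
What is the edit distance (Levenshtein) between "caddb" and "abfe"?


Computing edit distance: "caddb" -> "abfe"
DP table:
           a    b    f    e
      0    1    2    3    4
  c   1    1    2    3    4
  a   2    1    2    3    4
  d   3    2    2    3    4
  d   4    3    3    3    4
  b   5    4    3    4    4
Edit distance = dp[5][4] = 4

4


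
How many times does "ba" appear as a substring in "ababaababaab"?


Searching for "ba" in "ababaababaab"
Scanning each position:
  Position 0: "ab" => no
  Position 1: "ba" => MATCH
  Position 2: "ab" => no
  Position 3: "ba" => MATCH
  Position 4: "aa" => no
  Position 5: "ab" => no
  Position 6: "ba" => MATCH
  Position 7: "ab" => no
  Position 8: "ba" => MATCH
  Position 9: "aa" => no
  Position 10: "ab" => no
Total occurrences: 4

4


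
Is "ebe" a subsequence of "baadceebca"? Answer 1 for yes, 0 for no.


Check if "ebe" is a subsequence of "baadceebca"
Greedy scan:
  Position 0 ('b'): no match needed
  Position 1 ('a'): no match needed
  Position 2 ('a'): no match needed
  Position 3 ('d'): no match needed
  Position 4 ('c'): no match needed
  Position 5 ('e'): matches sub[0] = 'e'
  Position 6 ('e'): no match needed
  Position 7 ('b'): matches sub[1] = 'b'
  Position 8 ('c'): no match needed
  Position 9 ('a'): no match needed
Only matched 2/3 characters => not a subsequence

0


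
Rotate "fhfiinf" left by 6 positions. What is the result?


Input: "fhfiinf", rotate left by 6
First 6 characters: "fhfiin"
Remaining characters: "f"
Concatenate remaining + first: "f" + "fhfiin" = "ffhfiin"

ffhfiin


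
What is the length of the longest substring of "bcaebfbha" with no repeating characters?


Input: "bcaebfbha"
Sliding window (track last position of each char):
  Position 0 ('b'): window [0,0] length 1 -- new best
  Position 1 ('c'): window [0,1] length 2 -- new best
  Position 2 ('a'): window [0,2] length 3 -- new best
  Position 3 ('e'): window [0,3] length 4 -- new best
  Position 4 ('b'): repeat (last at 0), move window start to 1
  Position 4 ('b'): window [1,4] length 4
  Position 5 ('f'): window [1,5] length 5 -- new best
  Position 6 ('b'): repeat (last at 4), move window start to 5
  Position 6 ('b'): window [5,6] length 2
  Position 7 ('h'): window [5,7] length 3
  Position 8 ('a'): window [5,8] length 4
Longest substring with no repeats: "caebf" with length 5

5


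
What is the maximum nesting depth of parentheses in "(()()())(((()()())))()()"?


Input: "(()()())(((()()())))()()"
Tracking depth:
  Position 0 '(': depth becomes 1
  Position 1 '(': depth becomes 2
  Position 2 ')': depth becomes 1
  Position 3 '(': depth becomes 2
  Position 4 ')': depth becomes 1
  Position 5 '(': depth becomes 2
  Position 6 ')': depth becomes 1
  Position 7 ')': depth becomes 0
  Position 8 '(': depth becomes 1
  Position 9 '(': depth becomes 2
  Position 10 '(': depth becomes 3
  Position 11 '(': depth becomes 4
  Position 12 ')': depth becomes 3
  Position 13 '(': depth becomes 4
  Position 14 ')': depth becomes 3
  Position 15 '(': depth becomes 4
  Position 16 ')': depth becomes 3
  Position 17 ')': depth becomes 2
  Position 18 ')': depth becomes 1
  Position 19 ')': depth becomes 0
  Position 20 '(': depth becomes 1
  Position 21 ')': depth becomes 0
  Position 22 '(': depth becomes 1
  Position 23 ')': depth becomes 0
Maximum depth reached: 4

4


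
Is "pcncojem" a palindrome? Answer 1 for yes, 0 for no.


Input: pcncojem
Reversed: mejocncp
  Compare pos 0 ('p') with pos 7 ('m'): MISMATCH
  Compare pos 1 ('c') with pos 6 ('e'): MISMATCH
  Compare pos 2 ('n') with pos 5 ('j'): MISMATCH
  Compare pos 3 ('c') with pos 4 ('o'): MISMATCH
Result: not a palindrome

0


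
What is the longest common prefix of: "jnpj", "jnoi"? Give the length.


Words: jnpj, jnoi
  Position 0: all 'j' => match
  Position 1: all 'n' => match
  Position 2: ('p', 'o') => mismatch, stop
LCP = "jn" (length 2)

2


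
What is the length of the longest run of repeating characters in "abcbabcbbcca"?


Input: "abcbabcbbcca"
Scanning for longest run:
  Position 1 ('b'): new char, reset run to 1
  Position 2 ('c'): new char, reset run to 1
  Position 3 ('b'): new char, reset run to 1
  Position 4 ('a'): new char, reset run to 1
  Position 5 ('b'): new char, reset run to 1
  Position 6 ('c'): new char, reset run to 1
  Position 7 ('b'): new char, reset run to 1
  Position 8 ('b'): continues run of 'b', length=2
  Position 9 ('c'): new char, reset run to 1
  Position 10 ('c'): continues run of 'c', length=2
  Position 11 ('a'): new char, reset run to 1
Longest run: 'b' with length 2

2


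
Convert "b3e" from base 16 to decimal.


Input: "b3e" in base 16
Positional expansion:
  Digit 'b' (value 11) x 16^2 = 2816
  Digit '3' (value 3) x 16^1 = 48
  Digit 'e' (value 14) x 16^0 = 14
Sum = 2878

2878


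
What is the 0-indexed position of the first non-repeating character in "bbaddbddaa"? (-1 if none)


Input: bbaddbddaa
Character frequencies:
  'a': 3
  'b': 3
  'd': 4
Scanning left to right for freq == 1:
  Position 0 ('b'): freq=3, skip
  Position 1 ('b'): freq=3, skip
  Position 2 ('a'): freq=3, skip
  Position 3 ('d'): freq=4, skip
  Position 4 ('d'): freq=4, skip
  Position 5 ('b'): freq=3, skip
  Position 6 ('d'): freq=4, skip
  Position 7 ('d'): freq=4, skip
  Position 8 ('a'): freq=3, skip
  Position 9 ('a'): freq=3, skip
  No unique character found => answer = -1

-1


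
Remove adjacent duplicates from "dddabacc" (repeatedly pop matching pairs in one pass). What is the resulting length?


Input: dddabacc
Stack-based adjacent duplicate removal:
  Read 'd': push. Stack: d
  Read 'd': matches stack top 'd' => pop. Stack: (empty)
  Read 'd': push. Stack: d
  Read 'a': push. Stack: da
  Read 'b': push. Stack: dab
  Read 'a': push. Stack: daba
  Read 'c': push. Stack: dabac
  Read 'c': matches stack top 'c' => pop. Stack: daba
Final stack: "daba" (length 4)

4


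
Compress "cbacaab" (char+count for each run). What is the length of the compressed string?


Input: cbacaab
Runs:
  'c' x 1 => "c1"
  'b' x 1 => "b1"
  'a' x 1 => "a1"
  'c' x 1 => "c1"
  'a' x 2 => "a2"
  'b' x 1 => "b1"
Compressed: "c1b1a1c1a2b1"
Compressed length: 12

12


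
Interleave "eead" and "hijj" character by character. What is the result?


Interleaving "eead" and "hijj":
  Position 0: 'e' from first, 'h' from second => "eh"
  Position 1: 'e' from first, 'i' from second => "ei"
  Position 2: 'a' from first, 'j' from second => "aj"
  Position 3: 'd' from first, 'j' from second => "dj"
Result: eheiajdj

eheiajdj


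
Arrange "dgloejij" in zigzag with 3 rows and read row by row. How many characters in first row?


Zigzag "dgloejij" into 3 rows:
Placing characters:
  'd' => row 0
  'g' => row 1
  'l' => row 2
  'o' => row 1
  'e' => row 0
  'j' => row 1
  'i' => row 2
  'j' => row 1
Rows:
  Row 0: "de"
  Row 1: "gojj"
  Row 2: "li"
First row length: 2

2


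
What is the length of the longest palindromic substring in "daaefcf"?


Input: "daaefcf"
Checking substrings for palindromes:
  [4:7] "fcf" (len 3) => palindrome
  [1:3] "aa" (len 2) => palindrome
Longest palindromic substring: "fcf" with length 3

3


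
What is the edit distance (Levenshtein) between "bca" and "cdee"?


Computing edit distance: "bca" -> "cdee"
DP table:
           c    d    e    e
      0    1    2    3    4
  b   1    1    2    3    4
  c   2    1    2    3    4
  a   3    2    2    3    4
Edit distance = dp[3][4] = 4

4


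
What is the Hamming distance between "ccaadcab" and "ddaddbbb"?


Comparing "ccaadcab" and "ddaddbbb" position by position:
  Position 0: 'c' vs 'd' => differ
  Position 1: 'c' vs 'd' => differ
  Position 2: 'a' vs 'a' => same
  Position 3: 'a' vs 'd' => differ
  Position 4: 'd' vs 'd' => same
  Position 5: 'c' vs 'b' => differ
  Position 6: 'a' vs 'b' => differ
  Position 7: 'b' vs 'b' => same
Total differences (Hamming distance): 5

5


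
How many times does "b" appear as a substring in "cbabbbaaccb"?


Searching for "b" in "cbabbbaaccb"
Scanning each position:
  Position 0: "c" => no
  Position 1: "b" => MATCH
  Position 2: "a" => no
  Position 3: "b" => MATCH
  Position 4: "b" => MATCH
  Position 5: "b" => MATCH
  Position 6: "a" => no
  Position 7: "a" => no
  Position 8: "c" => no
  Position 9: "c" => no
  Position 10: "b" => MATCH
Total occurrences: 5

5


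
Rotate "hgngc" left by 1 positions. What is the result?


Input: "hgngc", rotate left by 1
First 1 characters: "h"
Remaining characters: "gngc"
Concatenate remaining + first: "gngc" + "h" = "gngch"

gngch


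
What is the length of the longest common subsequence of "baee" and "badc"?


LCS of "baee" and "badc"
DP table:
           b    a    d    c
      0    0    0    0    0
  b   0    1    1    1    1
  a   0    1    2    2    2
  e   0    1    2    2    2
  e   0    1    2    2    2
LCS length = dp[4][4] = 2

2


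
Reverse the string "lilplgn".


Input: lilplgn
Reading characters right to left:
  Position 6: 'n'
  Position 5: 'g'
  Position 4: 'l'
  Position 3: 'p'
  Position 2: 'l'
  Position 1: 'i'
  Position 0: 'l'
Reversed: nglplil

nglplil


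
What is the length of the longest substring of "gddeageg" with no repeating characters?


Input: "gddeageg"
Sliding window (track last position of each char):
  Position 0 ('g'): window [0,0] length 1 -- new best
  Position 1 ('d'): window [0,1] length 2 -- new best
  Position 2 ('d'): repeat (last at 1), move window start to 2
  Position 2 ('d'): window [2,2] length 1
  Position 3 ('e'): window [2,3] length 2
  Position 4 ('a'): window [2,4] length 3 -- new best
  Position 5 ('g'): window [2,5] length 4 -- new best
  Position 6 ('e'): repeat (last at 3), move window start to 4
  Position 6 ('e'): window [4,6] length 3
  Position 7 ('g'): repeat (last at 5), move window start to 6
  Position 7 ('g'): window [6,7] length 2
Longest substring with no repeats: "deag" with length 4

4


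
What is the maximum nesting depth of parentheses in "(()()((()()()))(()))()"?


Input: "(()()((()()()))(()))()"
Tracking depth:
  Position 0 '(': depth becomes 1
  Position 1 '(': depth becomes 2
  Position 2 ')': depth becomes 1
  Position 3 '(': depth becomes 2
  Position 4 ')': depth becomes 1
  Position 5 '(': depth becomes 2
  Position 6 '(': depth becomes 3
  Position 7 '(': depth becomes 4
  Position 8 ')': depth becomes 3
  Position 9 '(': depth becomes 4
  Position 10 ')': depth becomes 3
  Position 11 '(': depth becomes 4
  Position 12 ')': depth becomes 3
  Position 13 ')': depth becomes 2
  Position 14 ')': depth becomes 1
  Position 15 '(': depth becomes 2
  Position 16 '(': depth becomes 3
  Position 17 ')': depth becomes 2
  Position 18 ')': depth becomes 1
  Position 19 ')': depth becomes 0
  Position 20 '(': depth becomes 1
  Position 21 ')': depth becomes 0
Maximum depth reached: 4

4


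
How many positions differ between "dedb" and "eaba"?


Comparing "dedb" and "eaba" position by position:
  Position 0: 'd' vs 'e' => DIFFER
  Position 1: 'e' vs 'a' => DIFFER
  Position 2: 'd' vs 'b' => DIFFER
  Position 3: 'b' vs 'a' => DIFFER
Positions that differ: 4

4


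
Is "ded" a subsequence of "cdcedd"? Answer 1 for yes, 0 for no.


Check if "ded" is a subsequence of "cdcedd"
Greedy scan:
  Position 0 ('c'): no match needed
  Position 1 ('d'): matches sub[0] = 'd'
  Position 2 ('c'): no match needed
  Position 3 ('e'): matches sub[1] = 'e'
  Position 4 ('d'): matches sub[2] = 'd'
  Position 5 ('d'): no match needed
All 3 characters matched => is a subsequence

1


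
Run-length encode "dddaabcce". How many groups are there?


Input: dddaabcce
Scanning for consecutive runs:
  Group 1: 'd' x 3 (positions 0-2)
  Group 2: 'a' x 2 (positions 3-4)
  Group 3: 'b' x 1 (positions 5-5)
  Group 4: 'c' x 2 (positions 6-7)
  Group 5: 'e' x 1 (positions 8-8)
Total groups: 5

5


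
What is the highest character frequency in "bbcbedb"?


Input: bbcbedb
Character counts:
  'b': 4
  'c': 1
  'd': 1
  'e': 1
Maximum frequency: 4

4


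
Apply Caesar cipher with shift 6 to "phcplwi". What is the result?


Caesar cipher: shift "phcplwi" by 6
  'p' (pos 15) + 6 = pos 21 = 'v'
  'h' (pos 7) + 6 = pos 13 = 'n'
  'c' (pos 2) + 6 = pos 8 = 'i'
  'p' (pos 15) + 6 = pos 21 = 'v'
  'l' (pos 11) + 6 = pos 17 = 'r'
  'w' (pos 22) + 6 = pos 2 = 'c'
  'i' (pos 8) + 6 = pos 14 = 'o'
Result: vnivrco

vnivrco


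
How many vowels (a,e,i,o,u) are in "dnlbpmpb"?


Input: dnlbpmpb
Checking each character:
  'd' at position 0: consonant
  'n' at position 1: consonant
  'l' at position 2: consonant
  'b' at position 3: consonant
  'p' at position 4: consonant
  'm' at position 5: consonant
  'p' at position 6: consonant
  'b' at position 7: consonant
Total vowels: 0

0


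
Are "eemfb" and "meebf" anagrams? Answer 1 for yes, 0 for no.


Strings: "eemfb", "meebf"
Sorted first:  beefm
Sorted second: beefm
Sorted forms match => anagrams

1


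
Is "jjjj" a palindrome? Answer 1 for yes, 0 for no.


Input: jjjj
Reversed: jjjj
  Compare pos 0 ('j') with pos 3 ('j'): match
  Compare pos 1 ('j') with pos 2 ('j'): match
Result: palindrome

1


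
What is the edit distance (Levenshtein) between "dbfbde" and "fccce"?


Computing edit distance: "dbfbde" -> "fccce"
DP table:
           f    c    c    c    e
      0    1    2    3    4    5
  d   1    1    2    3    4    5
  b   2    2    2    3    4    5
  f   3    2    3    3    4    5
  b   4    3    3    4    4    5
  d   5    4    4    4    5    5
  e   6    5    5    5    5    5
Edit distance = dp[6][5] = 5

5


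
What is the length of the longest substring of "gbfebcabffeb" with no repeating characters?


Input: "gbfebcabffeb"
Sliding window (track last position of each char):
  Position 0 ('g'): window [0,0] length 1 -- new best
  Position 1 ('b'): window [0,1] length 2 -- new best
  Position 2 ('f'): window [0,2] length 3 -- new best
  Position 3 ('e'): window [0,3] length 4 -- new best
  Position 4 ('b'): repeat (last at 1), move window start to 2
  Position 4 ('b'): window [2,4] length 3
  Position 5 ('c'): window [2,5] length 4
  Position 6 ('a'): window [2,6] length 5 -- new best
  Position 7 ('b'): repeat (last at 4), move window start to 5
  Position 7 ('b'): window [5,7] length 3
  Position 8 ('f'): window [5,8] length 4
  Position 9 ('f'): repeat (last at 8), move window start to 9
  Position 9 ('f'): window [9,9] length 1
  Position 10 ('e'): window [9,10] length 2
  Position 11 ('b'): window [9,11] length 3
Longest substring with no repeats: "febca" with length 5

5


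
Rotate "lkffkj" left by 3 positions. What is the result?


Input: "lkffkj", rotate left by 3
First 3 characters: "lkf"
Remaining characters: "fkj"
Concatenate remaining + first: "fkj" + "lkf" = "fkjlkf"

fkjlkf


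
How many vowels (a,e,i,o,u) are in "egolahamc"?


Input: egolahamc
Checking each character:
  'e' at position 0: vowel (running total: 1)
  'g' at position 1: consonant
  'o' at position 2: vowel (running total: 2)
  'l' at position 3: consonant
  'a' at position 4: vowel (running total: 3)
  'h' at position 5: consonant
  'a' at position 6: vowel (running total: 4)
  'm' at position 7: consonant
  'c' at position 8: consonant
Total vowels: 4

4


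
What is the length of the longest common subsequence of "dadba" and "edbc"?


LCS of "dadba" and "edbc"
DP table:
           e    d    b    c
      0    0    0    0    0
  d   0    0    1    1    1
  a   0    0    1    1    1
  d   0    0    1    1    1
  b   0    0    1    2    2
  a   0    0    1    2    2
LCS length = dp[5][4] = 2

2


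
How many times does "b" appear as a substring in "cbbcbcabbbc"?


Searching for "b" in "cbbcbcabbbc"
Scanning each position:
  Position 0: "c" => no
  Position 1: "b" => MATCH
  Position 2: "b" => MATCH
  Position 3: "c" => no
  Position 4: "b" => MATCH
  Position 5: "c" => no
  Position 6: "a" => no
  Position 7: "b" => MATCH
  Position 8: "b" => MATCH
  Position 9: "b" => MATCH
  Position 10: "c" => no
Total occurrences: 6

6


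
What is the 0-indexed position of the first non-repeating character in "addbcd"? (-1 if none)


Input: addbcd
Character frequencies:
  'a': 1
  'b': 1
  'c': 1
  'd': 3
Scanning left to right for freq == 1:
  Position 0 ('a'): unique! => answer = 0

0


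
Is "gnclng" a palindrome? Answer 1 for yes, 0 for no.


Input: gnclng
Reversed: gnlcng
  Compare pos 0 ('g') with pos 5 ('g'): match
  Compare pos 1 ('n') with pos 4 ('n'): match
  Compare pos 2 ('c') with pos 3 ('l'): MISMATCH
Result: not a palindrome

0


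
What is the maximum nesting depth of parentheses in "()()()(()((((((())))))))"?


Input: "()()()(()((((((())))))))"
Tracking depth:
  Position 0 '(': depth becomes 1
  Position 1 ')': depth becomes 0
  Position 2 '(': depth becomes 1
  Position 3 ')': depth becomes 0
  Position 4 '(': depth becomes 1
  Position 5 ')': depth becomes 0
  Position 6 '(': depth becomes 1
  Position 7 '(': depth becomes 2
  Position 8 ')': depth becomes 1
  Position 9 '(': depth becomes 2
  Position 10 '(': depth becomes 3
  Position 11 '(': depth becomes 4
  Position 12 '(': depth becomes 5
  Position 13 '(': depth becomes 6
  Position 14 '(': depth becomes 7
  Position 15 '(': depth becomes 8
  Position 16 ')': depth becomes 7
  Position 17 ')': depth becomes 6
  Position 18 ')': depth becomes 5
  Position 19 ')': depth becomes 4
  Position 20 ')': depth becomes 3
  Position 21 ')': depth becomes 2
  Position 22 ')': depth becomes 1
  Position 23 ')': depth becomes 0
Maximum depth reached: 8

8


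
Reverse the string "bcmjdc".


Input: bcmjdc
Reading characters right to left:
  Position 5: 'c'
  Position 4: 'd'
  Position 3: 'j'
  Position 2: 'm'
  Position 1: 'c'
  Position 0: 'b'
Reversed: cdjmcb

cdjmcb


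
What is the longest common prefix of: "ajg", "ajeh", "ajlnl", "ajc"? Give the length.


Words: ajg, ajeh, ajlnl, ajc
  Position 0: all 'a' => match
  Position 1: all 'j' => match
  Position 2: ('g', 'e', 'l', 'c') => mismatch, stop
LCP = "aj" (length 2)

2


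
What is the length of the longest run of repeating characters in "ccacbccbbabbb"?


Input: "ccacbccbbabbb"
Scanning for longest run:
  Position 1 ('c'): continues run of 'c', length=2
  Position 2 ('a'): new char, reset run to 1
  Position 3 ('c'): new char, reset run to 1
  Position 4 ('b'): new char, reset run to 1
  Position 5 ('c'): new char, reset run to 1
  Position 6 ('c'): continues run of 'c', length=2
  Position 7 ('b'): new char, reset run to 1
  Position 8 ('b'): continues run of 'b', length=2
  Position 9 ('a'): new char, reset run to 1
  Position 10 ('b'): new char, reset run to 1
  Position 11 ('b'): continues run of 'b', length=2
  Position 12 ('b'): continues run of 'b', length=3
Longest run: 'b' with length 3

3


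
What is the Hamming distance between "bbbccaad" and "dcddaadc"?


Comparing "bbbccaad" and "dcddaadc" position by position:
  Position 0: 'b' vs 'd' => differ
  Position 1: 'b' vs 'c' => differ
  Position 2: 'b' vs 'd' => differ
  Position 3: 'c' vs 'd' => differ
  Position 4: 'c' vs 'a' => differ
  Position 5: 'a' vs 'a' => same
  Position 6: 'a' vs 'd' => differ
  Position 7: 'd' vs 'c' => differ
Total differences (Hamming distance): 7

7


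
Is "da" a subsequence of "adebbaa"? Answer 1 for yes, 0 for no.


Check if "da" is a subsequence of "adebbaa"
Greedy scan:
  Position 0 ('a'): no match needed
  Position 1 ('d'): matches sub[0] = 'd'
  Position 2 ('e'): no match needed
  Position 3 ('b'): no match needed
  Position 4 ('b'): no match needed
  Position 5 ('a'): matches sub[1] = 'a'
  Position 6 ('a'): no match needed
All 2 characters matched => is a subsequence

1


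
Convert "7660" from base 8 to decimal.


Input: "7660" in base 8
Positional expansion:
  Digit '7' (value 7) x 8^3 = 3584
  Digit '6' (value 6) x 8^2 = 384
  Digit '6' (value 6) x 8^1 = 48
  Digit '0' (value 0) x 8^0 = 0
Sum = 4016

4016


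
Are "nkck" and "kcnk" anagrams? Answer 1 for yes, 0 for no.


Strings: "nkck", "kcnk"
Sorted first:  ckkn
Sorted second: ckkn
Sorted forms match => anagrams

1


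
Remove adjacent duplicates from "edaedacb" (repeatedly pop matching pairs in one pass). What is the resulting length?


Input: edaedacb
Stack-based adjacent duplicate removal:
  Read 'e': push. Stack: e
  Read 'd': push. Stack: ed
  Read 'a': push. Stack: eda
  Read 'e': push. Stack: edae
  Read 'd': push. Stack: edaed
  Read 'a': push. Stack: edaeda
  Read 'c': push. Stack: edaedac
  Read 'b': push. Stack: edaedacb
Final stack: "edaedacb" (length 8)

8


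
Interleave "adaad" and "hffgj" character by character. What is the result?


Interleaving "adaad" and "hffgj":
  Position 0: 'a' from first, 'h' from second => "ah"
  Position 1: 'd' from first, 'f' from second => "df"
  Position 2: 'a' from first, 'f' from second => "af"
  Position 3: 'a' from first, 'g' from second => "ag"
  Position 4: 'd' from first, 'j' from second => "dj"
Result: ahdfafagdj

ahdfafagdj


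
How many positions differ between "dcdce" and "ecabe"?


Comparing "dcdce" and "ecabe" position by position:
  Position 0: 'd' vs 'e' => DIFFER
  Position 1: 'c' vs 'c' => same
  Position 2: 'd' vs 'a' => DIFFER
  Position 3: 'c' vs 'b' => DIFFER
  Position 4: 'e' vs 'e' => same
Positions that differ: 3

3


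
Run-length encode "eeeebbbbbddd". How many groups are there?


Input: eeeebbbbbddd
Scanning for consecutive runs:
  Group 1: 'e' x 4 (positions 0-3)
  Group 2: 'b' x 5 (positions 4-8)
  Group 3: 'd' x 3 (positions 9-11)
Total groups: 3

3


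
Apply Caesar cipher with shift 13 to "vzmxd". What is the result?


Caesar cipher: shift "vzmxd" by 13
  'v' (pos 21) + 13 = pos 8 = 'i'
  'z' (pos 25) + 13 = pos 12 = 'm'
  'm' (pos 12) + 13 = pos 25 = 'z'
  'x' (pos 23) + 13 = pos 10 = 'k'
  'd' (pos 3) + 13 = pos 16 = 'q'
Result: imzkq

imzkq


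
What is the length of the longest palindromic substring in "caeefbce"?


Input: "caeefbce"
Checking substrings for palindromes:
  [2:4] "ee" (len 2) => palindrome
Longest palindromic substring: "ee" with length 2

2


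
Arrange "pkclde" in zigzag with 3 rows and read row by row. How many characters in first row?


Zigzag "pkclde" into 3 rows:
Placing characters:
  'p' => row 0
  'k' => row 1
  'c' => row 2
  'l' => row 1
  'd' => row 0
  'e' => row 1
Rows:
  Row 0: "pd"
  Row 1: "kle"
  Row 2: "c"
First row length: 2

2


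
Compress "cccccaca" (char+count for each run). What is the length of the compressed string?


Input: cccccaca
Runs:
  'c' x 5 => "c5"
  'a' x 1 => "a1"
  'c' x 1 => "c1"
  'a' x 1 => "a1"
Compressed: "c5a1c1a1"
Compressed length: 8

8


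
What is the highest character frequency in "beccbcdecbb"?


Input: beccbcdecbb
Character counts:
  'b': 4
  'c': 4
  'd': 1
  'e': 2
Maximum frequency: 4

4


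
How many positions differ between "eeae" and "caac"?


Comparing "eeae" and "caac" position by position:
  Position 0: 'e' vs 'c' => DIFFER
  Position 1: 'e' vs 'a' => DIFFER
  Position 2: 'a' vs 'a' => same
  Position 3: 'e' vs 'c' => DIFFER
Positions that differ: 3

3


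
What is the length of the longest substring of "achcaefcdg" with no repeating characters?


Input: "achcaefcdg"
Sliding window (track last position of each char):
  Position 0 ('a'): window [0,0] length 1 -- new best
  Position 1 ('c'): window [0,1] length 2 -- new best
  Position 2 ('h'): window [0,2] length 3 -- new best
  Position 3 ('c'): repeat (last at 1), move window start to 2
  Position 3 ('c'): window [2,3] length 2
  Position 4 ('a'): window [2,4] length 3
  Position 5 ('e'): window [2,5] length 4 -- new best
  Position 6 ('f'): window [2,6] length 5 -- new best
  Position 7 ('c'): repeat (last at 3), move window start to 4
  Position 7 ('c'): window [4,7] length 4
  Position 8 ('d'): window [4,8] length 5
  Position 9 ('g'): window [4,9] length 6 -- new best
Longest substring with no repeats: "aefcdg" with length 6

6


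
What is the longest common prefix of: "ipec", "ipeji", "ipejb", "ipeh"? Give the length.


Words: ipec, ipeji, ipejb, ipeh
  Position 0: all 'i' => match
  Position 1: all 'p' => match
  Position 2: all 'e' => match
  Position 3: ('c', 'j', 'j', 'h') => mismatch, stop
LCP = "ipe" (length 3)

3


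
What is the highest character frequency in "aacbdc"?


Input: aacbdc
Character counts:
  'a': 2
  'b': 1
  'c': 2
  'd': 1
Maximum frequency: 2

2


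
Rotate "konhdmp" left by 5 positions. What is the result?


Input: "konhdmp", rotate left by 5
First 5 characters: "konhd"
Remaining characters: "mp"
Concatenate remaining + first: "mp" + "konhd" = "mpkonhd"

mpkonhd


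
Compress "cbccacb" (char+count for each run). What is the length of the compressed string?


Input: cbccacb
Runs:
  'c' x 1 => "c1"
  'b' x 1 => "b1"
  'c' x 2 => "c2"
  'a' x 1 => "a1"
  'c' x 1 => "c1"
  'b' x 1 => "b1"
Compressed: "c1b1c2a1c1b1"
Compressed length: 12

12


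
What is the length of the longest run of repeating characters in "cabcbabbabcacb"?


Input: "cabcbabbabcacb"
Scanning for longest run:
  Position 1 ('a'): new char, reset run to 1
  Position 2 ('b'): new char, reset run to 1
  Position 3 ('c'): new char, reset run to 1
  Position 4 ('b'): new char, reset run to 1
  Position 5 ('a'): new char, reset run to 1
  Position 6 ('b'): new char, reset run to 1
  Position 7 ('b'): continues run of 'b', length=2
  Position 8 ('a'): new char, reset run to 1
  Position 9 ('b'): new char, reset run to 1
  Position 10 ('c'): new char, reset run to 1
  Position 11 ('a'): new char, reset run to 1
  Position 12 ('c'): new char, reset run to 1
  Position 13 ('b'): new char, reset run to 1
Longest run: 'b' with length 2

2


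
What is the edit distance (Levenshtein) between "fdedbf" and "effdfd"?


Computing edit distance: "fdedbf" -> "effdfd"
DP table:
           e    f    f    d    f    d
      0    1    2    3    4    5    6
  f   1    1    1    2    3    4    5
  d   2    2    2    2    2    3    4
  e   3    2    3    3    3    3    4
  d   4    3    3    4    3    4    3
  b   5    4    4    4    4    4    4
  f   6    5    4    4    5    4    5
Edit distance = dp[6][6] = 5

5


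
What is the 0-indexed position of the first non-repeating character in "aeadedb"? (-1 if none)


Input: aeadedb
Character frequencies:
  'a': 2
  'b': 1
  'd': 2
  'e': 2
Scanning left to right for freq == 1:
  Position 0 ('a'): freq=2, skip
  Position 1 ('e'): freq=2, skip
  Position 2 ('a'): freq=2, skip
  Position 3 ('d'): freq=2, skip
  Position 4 ('e'): freq=2, skip
  Position 5 ('d'): freq=2, skip
  Position 6 ('b'): unique! => answer = 6

6


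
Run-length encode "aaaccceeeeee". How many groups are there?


Input: aaaccceeeeee
Scanning for consecutive runs:
  Group 1: 'a' x 3 (positions 0-2)
  Group 2: 'c' x 3 (positions 3-5)
  Group 3: 'e' x 6 (positions 6-11)
Total groups: 3

3


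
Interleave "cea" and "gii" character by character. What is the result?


Interleaving "cea" and "gii":
  Position 0: 'c' from first, 'g' from second => "cg"
  Position 1: 'e' from first, 'i' from second => "ei"
  Position 2: 'a' from first, 'i' from second => "ai"
Result: cgeiai

cgeiai


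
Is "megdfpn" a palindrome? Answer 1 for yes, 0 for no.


Input: megdfpn
Reversed: npfdgem
  Compare pos 0 ('m') with pos 6 ('n'): MISMATCH
  Compare pos 1 ('e') with pos 5 ('p'): MISMATCH
  Compare pos 2 ('g') with pos 4 ('f'): MISMATCH
Result: not a palindrome

0


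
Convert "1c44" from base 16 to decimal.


Input: "1c44" in base 16
Positional expansion:
  Digit '1' (value 1) x 16^3 = 4096
  Digit 'c' (value 12) x 16^2 = 3072
  Digit '4' (value 4) x 16^1 = 64
  Digit '4' (value 4) x 16^0 = 4
Sum = 7236

7236


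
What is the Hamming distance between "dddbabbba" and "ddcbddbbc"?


Comparing "dddbabbba" and "ddcbddbbc" position by position:
  Position 0: 'd' vs 'd' => same
  Position 1: 'd' vs 'd' => same
  Position 2: 'd' vs 'c' => differ
  Position 3: 'b' vs 'b' => same
  Position 4: 'a' vs 'd' => differ
  Position 5: 'b' vs 'd' => differ
  Position 6: 'b' vs 'b' => same
  Position 7: 'b' vs 'b' => same
  Position 8: 'a' vs 'c' => differ
Total differences (Hamming distance): 4

4


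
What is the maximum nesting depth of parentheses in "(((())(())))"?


Input: "(((())(())))"
Tracking depth:
  Position 0 '(': depth becomes 1
  Position 1 '(': depth becomes 2
  Position 2 '(': depth becomes 3
  Position 3 '(': depth becomes 4
  Position 4 ')': depth becomes 3
  Position 5 ')': depth becomes 2
  Position 6 '(': depth becomes 3
  Position 7 '(': depth becomes 4
  Position 8 ')': depth becomes 3
  Position 9 ')': depth becomes 2
  Position 10 ')': depth becomes 1
  Position 11 ')': depth becomes 0
Maximum depth reached: 4

4


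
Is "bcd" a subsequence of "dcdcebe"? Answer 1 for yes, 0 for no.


Check if "bcd" is a subsequence of "dcdcebe"
Greedy scan:
  Position 0 ('d'): no match needed
  Position 1 ('c'): no match needed
  Position 2 ('d'): no match needed
  Position 3 ('c'): no match needed
  Position 4 ('e'): no match needed
  Position 5 ('b'): matches sub[0] = 'b'
  Position 6 ('e'): no match needed
Only matched 1/3 characters => not a subsequence

0


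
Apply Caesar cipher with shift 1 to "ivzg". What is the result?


Caesar cipher: shift "ivzg" by 1
  'i' (pos 8) + 1 = pos 9 = 'j'
  'v' (pos 21) + 1 = pos 22 = 'w'
  'z' (pos 25) + 1 = pos 0 = 'a'
  'g' (pos 6) + 1 = pos 7 = 'h'
Result: jwah

jwah


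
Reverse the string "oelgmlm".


Input: oelgmlm
Reading characters right to left:
  Position 6: 'm'
  Position 5: 'l'
  Position 4: 'm'
  Position 3: 'g'
  Position 2: 'l'
  Position 1: 'e'
  Position 0: 'o'
Reversed: mlmgleo

mlmgleo


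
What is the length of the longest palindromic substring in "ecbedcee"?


Input: "ecbedcee"
Checking substrings for palindromes:
  [6:8] "ee" (len 2) => palindrome
Longest palindromic substring: "ee" with length 2

2


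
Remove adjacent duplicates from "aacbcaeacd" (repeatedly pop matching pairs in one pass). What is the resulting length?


Input: aacbcaeacd
Stack-based adjacent duplicate removal:
  Read 'a': push. Stack: a
  Read 'a': matches stack top 'a' => pop. Stack: (empty)
  Read 'c': push. Stack: c
  Read 'b': push. Stack: cb
  Read 'c': push. Stack: cbc
  Read 'a': push. Stack: cbca
  Read 'e': push. Stack: cbcae
  Read 'a': push. Stack: cbcaea
  Read 'c': push. Stack: cbcaeac
  Read 'd': push. Stack: cbcaeacd
Final stack: "cbcaeacd" (length 8)

8


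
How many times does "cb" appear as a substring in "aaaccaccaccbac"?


Searching for "cb" in "aaaccaccaccbac"
Scanning each position:
  Position 0: "aa" => no
  Position 1: "aa" => no
  Position 2: "ac" => no
  Position 3: "cc" => no
  Position 4: "ca" => no
  Position 5: "ac" => no
  Position 6: "cc" => no
  Position 7: "ca" => no
  Position 8: "ac" => no
  Position 9: "cc" => no
  Position 10: "cb" => MATCH
  Position 11: "ba" => no
  Position 12: "ac" => no
Total occurrences: 1

1


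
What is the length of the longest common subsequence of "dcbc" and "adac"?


LCS of "dcbc" and "adac"
DP table:
           a    d    a    c
      0    0    0    0    0
  d   0    0    1    1    1
  c   0    0    1    1    2
  b   0    0    1    1    2
  c   0    0    1    1    2
LCS length = dp[4][4] = 2

2


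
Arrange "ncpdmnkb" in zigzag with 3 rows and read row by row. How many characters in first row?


Zigzag "ncpdmnkb" into 3 rows:
Placing characters:
  'n' => row 0
  'c' => row 1
  'p' => row 2
  'd' => row 1
  'm' => row 0
  'n' => row 1
  'k' => row 2
  'b' => row 1
Rows:
  Row 0: "nm"
  Row 1: "cdnb"
  Row 2: "pk"
First row length: 2

2


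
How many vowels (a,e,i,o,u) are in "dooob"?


Input: dooob
Checking each character:
  'd' at position 0: consonant
  'o' at position 1: vowel (running total: 1)
  'o' at position 2: vowel (running total: 2)
  'o' at position 3: vowel (running total: 3)
  'b' at position 4: consonant
Total vowels: 3

3


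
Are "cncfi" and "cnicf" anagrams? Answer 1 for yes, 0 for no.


Strings: "cncfi", "cnicf"
Sorted first:  ccfin
Sorted second: ccfin
Sorted forms match => anagrams

1


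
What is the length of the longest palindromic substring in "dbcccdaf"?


Input: "dbcccdaf"
Checking substrings for palindromes:
  [2:5] "ccc" (len 3) => palindrome
  [2:4] "cc" (len 2) => palindrome
  [3:5] "cc" (len 2) => palindrome
Longest palindromic substring: "ccc" with length 3

3


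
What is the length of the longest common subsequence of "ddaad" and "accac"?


LCS of "ddaad" and "accac"
DP table:
           a    c    c    a    c
      0    0    0    0    0    0
  d   0    0    0    0    0    0
  d   0    0    0    0    0    0
  a   0    1    1    1    1    1
  a   0    1    1    1    2    2
  d   0    1    1    1    2    2
LCS length = dp[5][5] = 2

2


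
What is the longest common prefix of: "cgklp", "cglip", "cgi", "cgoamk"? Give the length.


Words: cgklp, cglip, cgi, cgoamk
  Position 0: all 'c' => match
  Position 1: all 'g' => match
  Position 2: ('k', 'l', 'i', 'o') => mismatch, stop
LCP = "cg" (length 2)

2


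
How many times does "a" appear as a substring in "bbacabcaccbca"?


Searching for "a" in "bbacabcaccbca"
Scanning each position:
  Position 0: "b" => no
  Position 1: "b" => no
  Position 2: "a" => MATCH
  Position 3: "c" => no
  Position 4: "a" => MATCH
  Position 5: "b" => no
  Position 6: "c" => no
  Position 7: "a" => MATCH
  Position 8: "c" => no
  Position 9: "c" => no
  Position 10: "b" => no
  Position 11: "c" => no
  Position 12: "a" => MATCH
Total occurrences: 4

4


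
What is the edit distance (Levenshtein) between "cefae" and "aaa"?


Computing edit distance: "cefae" -> "aaa"
DP table:
           a    a    a
      0    1    2    3
  c   1    1    2    3
  e   2    2    2    3
  f   3    3    3    3
  a   4    3    3    3
  e   5    4    4    4
Edit distance = dp[5][3] = 4

4


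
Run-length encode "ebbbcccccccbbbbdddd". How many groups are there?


Input: ebbbcccccccbbbbdddd
Scanning for consecutive runs:
  Group 1: 'e' x 1 (positions 0-0)
  Group 2: 'b' x 3 (positions 1-3)
  Group 3: 'c' x 7 (positions 4-10)
  Group 4: 'b' x 4 (positions 11-14)
  Group 5: 'd' x 4 (positions 15-18)
Total groups: 5

5


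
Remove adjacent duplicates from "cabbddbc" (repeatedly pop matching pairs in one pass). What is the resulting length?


Input: cabbddbc
Stack-based adjacent duplicate removal:
  Read 'c': push. Stack: c
  Read 'a': push. Stack: ca
  Read 'b': push. Stack: cab
  Read 'b': matches stack top 'b' => pop. Stack: ca
  Read 'd': push. Stack: cad
  Read 'd': matches stack top 'd' => pop. Stack: ca
  Read 'b': push. Stack: cab
  Read 'c': push. Stack: cabc
Final stack: "cabc" (length 4)

4


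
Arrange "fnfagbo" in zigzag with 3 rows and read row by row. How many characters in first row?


Zigzag "fnfagbo" into 3 rows:
Placing characters:
  'f' => row 0
  'n' => row 1
  'f' => row 2
  'a' => row 1
  'g' => row 0
  'b' => row 1
  'o' => row 2
Rows:
  Row 0: "fg"
  Row 1: "nab"
  Row 2: "fo"
First row length: 2

2


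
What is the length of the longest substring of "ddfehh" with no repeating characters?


Input: "ddfehh"
Sliding window (track last position of each char):
  Position 0 ('d'): window [0,0] length 1 -- new best
  Position 1 ('d'): repeat (last at 0), move window start to 1
  Position 1 ('d'): window [1,1] length 1
  Position 2 ('f'): window [1,2] length 2 -- new best
  Position 3 ('e'): window [1,3] length 3 -- new best
  Position 4 ('h'): window [1,4] length 4 -- new best
  Position 5 ('h'): repeat (last at 4), move window start to 5
  Position 5 ('h'): window [5,5] length 1
Longest substring with no repeats: "dfeh" with length 4

4


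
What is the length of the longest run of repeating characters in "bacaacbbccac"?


Input: "bacaacbbccac"
Scanning for longest run:
  Position 1 ('a'): new char, reset run to 1
  Position 2 ('c'): new char, reset run to 1
  Position 3 ('a'): new char, reset run to 1
  Position 4 ('a'): continues run of 'a', length=2
  Position 5 ('c'): new char, reset run to 1
  Position 6 ('b'): new char, reset run to 1
  Position 7 ('b'): continues run of 'b', length=2
  Position 8 ('c'): new char, reset run to 1
  Position 9 ('c'): continues run of 'c', length=2
  Position 10 ('a'): new char, reset run to 1
  Position 11 ('c'): new char, reset run to 1
Longest run: 'a' with length 2

2


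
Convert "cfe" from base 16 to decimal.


Input: "cfe" in base 16
Positional expansion:
  Digit 'c' (value 12) x 16^2 = 3072
  Digit 'f' (value 15) x 16^1 = 240
  Digit 'e' (value 14) x 16^0 = 14
Sum = 3326

3326


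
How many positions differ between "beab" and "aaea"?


Comparing "beab" and "aaea" position by position:
  Position 0: 'b' vs 'a' => DIFFER
  Position 1: 'e' vs 'a' => DIFFER
  Position 2: 'a' vs 'e' => DIFFER
  Position 3: 'b' vs 'a' => DIFFER
Positions that differ: 4

4


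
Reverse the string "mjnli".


Input: mjnli
Reading characters right to left:
  Position 4: 'i'
  Position 3: 'l'
  Position 2: 'n'
  Position 1: 'j'
  Position 0: 'm'
Reversed: ilnjm

ilnjm


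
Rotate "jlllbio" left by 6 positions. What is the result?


Input: "jlllbio", rotate left by 6
First 6 characters: "jlllbi"
Remaining characters: "o"
Concatenate remaining + first: "o" + "jlllbi" = "ojlllbi"

ojlllbi


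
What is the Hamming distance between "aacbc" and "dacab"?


Comparing "aacbc" and "dacab" position by position:
  Position 0: 'a' vs 'd' => differ
  Position 1: 'a' vs 'a' => same
  Position 2: 'c' vs 'c' => same
  Position 3: 'b' vs 'a' => differ
  Position 4: 'c' vs 'b' => differ
Total differences (Hamming distance): 3

3


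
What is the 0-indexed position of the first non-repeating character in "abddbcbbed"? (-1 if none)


Input: abddbcbbed
Character frequencies:
  'a': 1
  'b': 4
  'c': 1
  'd': 3
  'e': 1
Scanning left to right for freq == 1:
  Position 0 ('a'): unique! => answer = 0

0


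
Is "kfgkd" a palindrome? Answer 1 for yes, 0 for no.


Input: kfgkd
Reversed: dkgfk
  Compare pos 0 ('k') with pos 4 ('d'): MISMATCH
  Compare pos 1 ('f') with pos 3 ('k'): MISMATCH
Result: not a palindrome

0


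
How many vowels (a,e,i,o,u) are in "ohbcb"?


Input: ohbcb
Checking each character:
  'o' at position 0: vowel (running total: 1)
  'h' at position 1: consonant
  'b' at position 2: consonant
  'c' at position 3: consonant
  'b' at position 4: consonant
Total vowels: 1

1


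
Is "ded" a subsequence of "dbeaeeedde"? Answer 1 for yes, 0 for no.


Check if "ded" is a subsequence of "dbeaeeedde"
Greedy scan:
  Position 0 ('d'): matches sub[0] = 'd'
  Position 1 ('b'): no match needed
  Position 2 ('e'): matches sub[1] = 'e'
  Position 3 ('a'): no match needed
  Position 4 ('e'): no match needed
  Position 5 ('e'): no match needed
  Position 6 ('e'): no match needed
  Position 7 ('d'): matches sub[2] = 'd'
  Position 8 ('d'): no match needed
  Position 9 ('e'): no match needed
All 3 characters matched => is a subsequence

1


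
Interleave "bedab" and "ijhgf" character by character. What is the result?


Interleaving "bedab" and "ijhgf":
  Position 0: 'b' from first, 'i' from second => "bi"
  Position 1: 'e' from first, 'j' from second => "ej"
  Position 2: 'd' from first, 'h' from second => "dh"
  Position 3: 'a' from first, 'g' from second => "ag"
  Position 4: 'b' from first, 'f' from second => "bf"
Result: biejdhagbf

biejdhagbf


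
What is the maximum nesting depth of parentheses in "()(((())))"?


Input: "()(((())))"
Tracking depth:
  Position 0 '(': depth becomes 1
  Position 1 ')': depth becomes 0
  Position 2 '(': depth becomes 1
  Position 3 '(': depth becomes 2
  Position 4 '(': depth becomes 3
  Position 5 '(': depth becomes 4
  Position 6 ')': depth becomes 3
  Position 7 ')': depth becomes 2
  Position 8 ')': depth becomes 1
  Position 9 ')': depth becomes 0
Maximum depth reached: 4

4
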